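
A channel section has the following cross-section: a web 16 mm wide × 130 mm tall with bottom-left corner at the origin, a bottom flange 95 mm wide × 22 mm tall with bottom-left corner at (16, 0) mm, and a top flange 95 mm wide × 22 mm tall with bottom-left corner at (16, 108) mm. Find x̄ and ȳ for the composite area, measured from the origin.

x̄ = 45.06 mm, ȳ = 65.00 mm

web: A = 16 × 130 = 2080.00, centroid at (8.00, 65.00).
bottom flange: A = 95 × 22 = 2090.00, centroid at (63.50, 11.00).
top flange: A = 95 × 22 = 2090.00, centroid at (63.50, 119.00).
ΣA = 6260.00 mm²
ΣAx̄ = (2080.00)(8.00) + (2090.00)(63.50) + (2090.00)(63.50) = 282070.00 mm³
ΣAȳ = (2080.00)(65.00) + (2090.00)(11.00) + (2090.00)(119.00) = 406900.00 mm³
x̄ = 282070.00 / 6260.00 = 45.06 mm
ȳ = 406900.00 / 6260.00 = 65.00 mm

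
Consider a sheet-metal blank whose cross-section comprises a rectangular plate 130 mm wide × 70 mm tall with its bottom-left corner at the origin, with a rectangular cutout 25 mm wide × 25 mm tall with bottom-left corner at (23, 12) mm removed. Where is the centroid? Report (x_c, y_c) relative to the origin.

Part | A | x̄ᵢ | ȳᵢ | A·x̄ᵢ | A·ȳᵢ
plate | 9100.00 | 65.00 | 35.00 | 591500.00 | 318500.00
hole | -625.00 | 35.50 | 24.50 | -22187.50 | -15312.50
Σ | 8475.00 |  |  | 569312.50 | 303187.50
x_c = 569312.50 / 8475.00 = 67.18 mm
y_c = 303187.50 / 8475.00 = 35.77 mm

x_c = 67.18 mm, y_c = 35.77 mm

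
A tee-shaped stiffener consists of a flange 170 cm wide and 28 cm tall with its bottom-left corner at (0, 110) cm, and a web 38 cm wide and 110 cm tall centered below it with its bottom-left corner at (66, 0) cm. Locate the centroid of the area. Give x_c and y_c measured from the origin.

web: A = 38 × 110 = 4180.00, centroid at (85.00, 55.00).
flange: A = 170 × 28 = 4760.00, centroid at (85.00, 124.00).
ΣA = 8940.00 cm², ΣAx_c = 759900.00 cm³, ΣAy_c = 820140.00 cm³.
x_c = 759900.00/8940.00 = 85.00 cm; y_c = 820140.00/8940.00 = 91.74 cm.

x_c = 85.00 cm, y_c = 91.74 cm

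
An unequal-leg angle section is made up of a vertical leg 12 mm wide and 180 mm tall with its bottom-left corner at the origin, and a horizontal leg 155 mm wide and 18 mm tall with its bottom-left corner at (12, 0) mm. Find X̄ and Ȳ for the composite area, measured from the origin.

vertical leg: A = 12 × 180 = 2160.00, centroid at (6.00, 90.00).
horizontal leg: A = 155 × 18 = 2790.00, centroid at (89.50, 9.00).
ΣA = 4950.00 mm²
ΣAX̄ = (2160.00)(6.00) + (2790.00)(89.50) = 262665.00 mm³
ΣAȲ = (2160.00)(90.00) + (2790.00)(9.00) = 219510.00 mm³
X̄ = 262665.00 / 4950.00 = 53.06 mm
Ȳ = 219510.00 / 4950.00 = 44.35 mm

X̄ = 53.06 mm, Ȳ = 44.35 mm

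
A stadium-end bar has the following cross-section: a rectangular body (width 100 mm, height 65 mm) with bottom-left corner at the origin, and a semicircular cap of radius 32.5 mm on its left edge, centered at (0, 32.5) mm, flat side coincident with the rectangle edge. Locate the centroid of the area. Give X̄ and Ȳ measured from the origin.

rectangular body: A = 100 × 65 = 6500.00, centroid at (50.00, 32.50).
semicircular end: A = ½π·32.5² = 1659.15, centroid at (-13.79, 32.50).
ΣA = 8159.15 mm²
ΣAX̄ = (6500.00)(50.00) + (1659.15)(-13.79) = 302114.58 mm³
ΣAȲ = (6500.00)(32.50) + (1659.15)(32.50) = 265172.49 mm³
X̄ = 302114.58 / 8159.15 = 37.03 mm
Ȳ = 265172.49 / 8159.15 = 32.50 mm

X̄ = 37.03 mm, Ȳ = 32.50 mm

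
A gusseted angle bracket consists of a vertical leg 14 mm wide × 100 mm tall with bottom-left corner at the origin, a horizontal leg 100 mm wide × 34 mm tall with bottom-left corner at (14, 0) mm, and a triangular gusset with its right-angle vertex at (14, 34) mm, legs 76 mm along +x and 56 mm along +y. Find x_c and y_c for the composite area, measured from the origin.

x_c = 44.90 mm, y_c = 34.62 mm

Part | A | x̄ᵢ | ȳᵢ | A·x̄ᵢ | A·ȳᵢ
vertical leg | 1400.00 | 7.00 | 50.00 | 9800.00 | 70000.00
horizontal leg | 3400.00 | 64.00 | 17.00 | 217600.00 | 57800.00
gusset | 2128.00 | 39.33 | 52.67 | 83701.33 | 112074.67
Σ | 6928.00 |  |  | 311101.33 | 239874.67
x_c = 311101.33 / 6928.00 = 44.90 mm
y_c = 239874.67 / 6928.00 = 34.62 mm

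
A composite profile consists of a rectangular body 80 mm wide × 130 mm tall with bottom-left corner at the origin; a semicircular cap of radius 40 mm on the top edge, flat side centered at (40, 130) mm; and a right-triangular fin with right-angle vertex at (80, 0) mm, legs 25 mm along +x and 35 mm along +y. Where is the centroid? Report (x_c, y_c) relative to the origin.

x_c = 41.58 mm, y_c = 78.68 mm

rectangular body: A = 80 × 130 = 10400.00, centroid at (40.00, 65.00).
semicircular top: A = ½π·40² = 2513.27, centroid at (40.00, 146.98).
triangular fin: A = ½·25·35 = 437.50, centroid at (88.33, 11.67).
ΣA = 13350.77 mm²
ΣAx_c = (10400.00)(40.00) + (2513.27)(40.00) + (437.50)(88.33) = 555176.80 mm³
ΣAy_c = (10400.00)(65.00) + (2513.27)(146.98) + (437.50)(11.67) = 1050496.47 mm³
x_c = 555176.80 / 13350.77 = 41.58 mm
y_c = 1050496.47 / 13350.77 = 78.68 mm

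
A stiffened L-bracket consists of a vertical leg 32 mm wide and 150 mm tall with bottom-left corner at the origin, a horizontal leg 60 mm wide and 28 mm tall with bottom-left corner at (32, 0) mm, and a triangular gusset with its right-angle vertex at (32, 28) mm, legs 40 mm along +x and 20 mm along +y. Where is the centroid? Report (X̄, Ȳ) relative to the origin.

X̄ = 28.94 mm, Ȳ = 57.76 mm

vertical leg: A = 32 × 150 = 4800.00, centroid at (16.00, 75.00).
horizontal leg: A = 60 × 28 = 1680.00, centroid at (62.00, 14.00).
gusset: A = ½·40·20 = 400.00, centroid at (45.33, 34.67).
ΣA = 6880.00 mm², ΣAX̄ = 199093.33 mm³, ΣAȲ = 397386.67 mm³.
X̄ = 199093.33/6880.00 = 28.94 mm; Ȳ = 397386.67/6880.00 = 57.76 mm.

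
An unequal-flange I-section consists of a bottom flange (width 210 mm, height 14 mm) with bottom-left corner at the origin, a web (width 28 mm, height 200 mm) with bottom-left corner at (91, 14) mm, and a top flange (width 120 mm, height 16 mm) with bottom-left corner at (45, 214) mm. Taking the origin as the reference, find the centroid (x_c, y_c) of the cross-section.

x_c = 105.00 mm, y_c = 103.75 mm

Part | A | x̄ᵢ | ȳᵢ | A·x̄ᵢ | A·ȳᵢ
bottom flange | 2940.00 | 105.00 | 7.00 | 308700.00 | 20580.00
web | 5600.00 | 105.00 | 114.00 | 588000.00 | 638400.00
top flange | 1920.00 | 105.00 | 222.00 | 201600.00 | 426240.00
Σ | 10460.00 |  |  | 1098300.00 | 1085220.00
x_c = 1098300.00 / 10460.00 = 105.00 mm
y_c = 1085220.00 / 10460.00 = 103.75 mm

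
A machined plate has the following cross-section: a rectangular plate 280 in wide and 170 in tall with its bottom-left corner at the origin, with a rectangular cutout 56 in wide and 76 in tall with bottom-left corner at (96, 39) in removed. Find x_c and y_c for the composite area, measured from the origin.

plate: A = 280 × 170 = 47600.00, centroid at (140.00, 85.00).
hole: A = −(56 × 76) = -4256.00, centroid at (124.00, 77.00).
ΣA = 43344.00 in², ΣAx_c = 6136256.00 in³, ΣAy_c = 3718288.00 in³.
x_c = 6136256.00/43344.00 = 141.57 in; y_c = 3718288.00/43344.00 = 85.79 in.

x_c = 141.57 in, y_c = 85.79 in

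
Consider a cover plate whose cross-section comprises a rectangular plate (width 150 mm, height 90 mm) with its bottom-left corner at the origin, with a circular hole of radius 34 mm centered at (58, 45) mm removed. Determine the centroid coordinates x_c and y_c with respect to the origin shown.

Part | A | x̄ᵢ | ȳᵢ | A·x̄ᵢ | A·ȳᵢ
plate | 13500.00 | 75.00 | 45.00 | 1012500.00 | 607500.00
hole | -3631.68 | 58.00 | 45.00 | -210637.50 | -163425.65
Σ | 9868.32 |  |  | 801862.50 | 444074.35
x_c = 801862.50 / 9868.32 = 81.26 mm
y_c = 444074.35 / 9868.32 = 45.00 mm

x_c = 81.26 mm, y_c = 45.00 mm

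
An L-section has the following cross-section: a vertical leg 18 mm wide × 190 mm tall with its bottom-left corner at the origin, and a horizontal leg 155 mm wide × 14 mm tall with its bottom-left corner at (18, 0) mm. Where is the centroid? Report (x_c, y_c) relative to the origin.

x_c = 42.58 mm, y_c = 60.84 mm

vertical leg: A = 18 × 190 = 3420.00, centroid at (9.00, 95.00).
horizontal leg: A = 155 × 14 = 2170.00, centroid at (95.50, 7.00).
ΣA = 5590.00 mm²
ΣAx_c = (3420.00)(9.00) + (2170.00)(95.50) = 238015.00 mm³
ΣAy_c = (3420.00)(95.00) + (2170.00)(7.00) = 340090.00 mm³
x_c = 238015.00 / 5590.00 = 42.58 mm
y_c = 340090.00 / 5590.00 = 60.84 mm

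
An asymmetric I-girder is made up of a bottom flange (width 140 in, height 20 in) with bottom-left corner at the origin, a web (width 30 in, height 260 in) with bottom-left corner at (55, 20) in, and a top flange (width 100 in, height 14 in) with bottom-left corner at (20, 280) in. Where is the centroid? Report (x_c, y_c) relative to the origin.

x_c = 70.00 in, y_c = 133.32 in

bottom flange: A = 140 × 20 = 2800.00, centroid at (70.00, 10.00).
web: A = 30 × 260 = 7800.00, centroid at (70.00, 150.00).
top flange: A = 100 × 14 = 1400.00, centroid at (70.00, 287.00).
ΣA = 12000.00 in², ΣAx_c = 840000.00 in³, ΣAy_c = 1599800.00 in³.
x_c = 840000.00/12000.00 = 70.00 in; y_c = 1599800.00/12000.00 = 133.32 in.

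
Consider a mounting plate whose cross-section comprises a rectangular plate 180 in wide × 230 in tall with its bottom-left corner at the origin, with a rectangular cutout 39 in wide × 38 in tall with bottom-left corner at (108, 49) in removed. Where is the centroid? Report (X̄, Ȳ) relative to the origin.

Part | A | x̄ᵢ | ȳᵢ | A·x̄ᵢ | A·ȳᵢ
plate | 41400.00 | 90.00 | 115.00 | 3726000.00 | 4761000.00
hole | -1482.00 | 127.50 | 68.00 | -188955.00 | -100776.00
Σ | 39918.00 |  |  | 3537045.00 | 4660224.00
X̄ = 3537045.00 / 39918.00 = 88.61 in
Ȳ = 4660224.00 / 39918.00 = 116.74 in

X̄ = 88.61 in, Ȳ = 116.74 in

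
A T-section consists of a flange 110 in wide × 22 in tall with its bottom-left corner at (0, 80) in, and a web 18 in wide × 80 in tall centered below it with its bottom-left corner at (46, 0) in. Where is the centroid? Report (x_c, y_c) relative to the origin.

x_c = 55.00 in, y_c = 71.97 in

Part | A | x̄ᵢ | ȳᵢ | A·x̄ᵢ | A·ȳᵢ
web | 1440.00 | 55.00 | 40.00 | 79200.00 | 57600.00
flange | 2420.00 | 55.00 | 91.00 | 133100.00 | 220220.00
Σ | 3860.00 |  |  | 212300.00 | 277820.00
x_c = 212300.00 / 3860.00 = 55.00 in
y_c = 277820.00 / 3860.00 = 71.97 in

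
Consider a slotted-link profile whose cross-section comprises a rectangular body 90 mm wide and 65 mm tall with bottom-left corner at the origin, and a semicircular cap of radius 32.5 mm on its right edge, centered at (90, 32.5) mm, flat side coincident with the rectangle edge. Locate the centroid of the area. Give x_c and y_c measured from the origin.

Part | A | x̄ᵢ | ȳᵢ | A·x̄ᵢ | A·ȳᵢ
rectangular body | 5850.00 | 45.00 | 32.50 | 263250.00 | 190125.00
semicircular end | 1659.15 | 103.79 | 32.50 | 172209.24 | 53922.49
Σ | 7509.15 |  |  | 435459.24 | 244047.49
x_c = 435459.24 / 7509.15 = 57.99 mm
y_c = 244047.49 / 7509.15 = 32.50 mm

x_c = 57.99 mm, y_c = 32.50 mm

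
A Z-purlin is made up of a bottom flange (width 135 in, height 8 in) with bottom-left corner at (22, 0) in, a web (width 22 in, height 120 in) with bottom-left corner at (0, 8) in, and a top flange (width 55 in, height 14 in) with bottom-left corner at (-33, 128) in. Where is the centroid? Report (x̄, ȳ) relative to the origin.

x̄ = 27.05 in, ȳ = 64.10 in

Part | A | x̄ᵢ | ȳᵢ | A·x̄ᵢ | A·ȳᵢ
bottom flange | 1080.00 | 89.50 | 4.00 | 96660.00 | 4320.00
web | 2640.00 | 11.00 | 68.00 | 29040.00 | 179520.00
top flange | 770.00 | -5.50 | 135.00 | -4235.00 | 103950.00
Σ | 4490.00 |  |  | 121465.00 | 287790.00
x̄ = 121465.00 / 4490.00 = 27.05 in
ȳ = 287790.00 / 4490.00 = 64.10 in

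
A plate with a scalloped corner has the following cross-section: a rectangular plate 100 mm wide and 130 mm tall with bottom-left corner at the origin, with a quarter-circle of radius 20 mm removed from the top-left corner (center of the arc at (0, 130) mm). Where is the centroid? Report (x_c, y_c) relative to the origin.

x_c = 51.03 mm, y_c = 63.60 mm

plate: A = 100 × 130 = 13000.00, centroid at (50.00, 65.00).
removed quarter-circle: A = −¼π·20² = -314.16, centroid at (8.49, 121.51).
ΣA = 12685.84 mm²
ΣAx_c = (13000.00)(50.00) + (-314.16)(8.49) = 647333.33 mm³
ΣAy_c = (13000.00)(65.00) + (-314.16)(121.51) = 806825.96 mm³
x_c = 647333.33 / 12685.84 = 51.03 mm
y_c = 806825.96 / 12685.84 = 63.60 mm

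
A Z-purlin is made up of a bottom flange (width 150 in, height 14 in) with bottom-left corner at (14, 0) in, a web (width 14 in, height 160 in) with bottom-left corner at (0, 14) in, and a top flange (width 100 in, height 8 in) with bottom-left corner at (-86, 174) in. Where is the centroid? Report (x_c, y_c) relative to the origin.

x_c = 33.81 in, y_c = 71.53 in

bottom flange: A = 150 × 14 = 2100.00, centroid at (89.00, 7.00).
web: A = 14 × 160 = 2240.00, centroid at (7.00, 94.00).
top flange: A = 100 × 8 = 800.00, centroid at (-36.00, 178.00).
ΣA = 5140.00 in²
ΣAx_c = (2100.00)(89.00) + (2240.00)(7.00) + (800.00)(-36.00) = 173780.00 in³
ΣAy_c = (2100.00)(7.00) + (2240.00)(94.00) + (800.00)(178.00) = 367660.00 in³
x_c = 173780.00 / 5140.00 = 33.81 in
y_c = 367660.00 / 5140.00 = 71.53 in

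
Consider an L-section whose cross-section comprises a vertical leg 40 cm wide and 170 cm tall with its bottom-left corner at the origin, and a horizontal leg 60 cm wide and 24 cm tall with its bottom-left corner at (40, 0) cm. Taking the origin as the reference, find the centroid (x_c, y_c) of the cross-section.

Part | A | x̄ᵢ | ȳᵢ | A·x̄ᵢ | A·ȳᵢ
vertical leg | 6800.00 | 20.00 | 85.00 | 136000.00 | 578000.00
horizontal leg | 1440.00 | 70.00 | 12.00 | 100800.00 | 17280.00
Σ | 8240.00 |  |  | 236800.00 | 595280.00
x_c = 236800.00 / 8240.00 = 28.74 cm
y_c = 595280.00 / 8240.00 = 72.24 cm

x_c = 28.74 cm, y_c = 72.24 cm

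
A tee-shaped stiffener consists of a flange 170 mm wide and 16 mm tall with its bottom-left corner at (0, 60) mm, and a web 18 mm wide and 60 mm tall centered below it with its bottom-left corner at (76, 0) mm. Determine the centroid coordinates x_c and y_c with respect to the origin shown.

web: A = 18 × 60 = 1080.00, centroid at (85.00, 30.00).
flange: A = 170 × 16 = 2720.00, centroid at (85.00, 68.00).
ΣA = 3800.00 mm²
ΣAx_c = (1080.00)(85.00) + (2720.00)(85.00) = 323000.00 mm³
ΣAy_c = (1080.00)(30.00) + (2720.00)(68.00) = 217360.00 mm³
x_c = 323000.00 / 3800.00 = 85.00 mm
y_c = 217360.00 / 3800.00 = 57.20 mm

x_c = 85.00 mm, y_c = 57.20 mm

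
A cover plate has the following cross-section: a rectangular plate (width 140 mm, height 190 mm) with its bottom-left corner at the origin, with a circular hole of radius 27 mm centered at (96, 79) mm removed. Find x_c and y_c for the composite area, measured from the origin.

x_c = 67.55 mm, y_c = 96.51 mm

plate: A = 140 × 190 = 26600.00, centroid at (70.00, 95.00).
hole: A = −π·27² = -2290.22, centroid at (96.00, 79.00).
ΣA = 24309.78 mm², ΣAx_c = 1642138.78 mm³, ΣAy_c = 2346072.54 mm³.
x_c = 1642138.78/24309.78 = 67.55 mm; y_c = 2346072.54/24309.78 = 96.51 mm.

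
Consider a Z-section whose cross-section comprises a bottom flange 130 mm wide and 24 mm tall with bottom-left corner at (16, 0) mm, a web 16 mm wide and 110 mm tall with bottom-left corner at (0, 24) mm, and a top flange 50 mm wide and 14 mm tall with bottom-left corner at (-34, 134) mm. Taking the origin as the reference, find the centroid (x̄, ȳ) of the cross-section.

Part | A | x̄ᵢ | ȳᵢ | A·x̄ᵢ | A·ȳᵢ
bottom flange | 3120.00 | 81.00 | 12.00 | 252720.00 | 37440.00
web | 1760.00 | 8.00 | 79.00 | 14080.00 | 139040.00
top flange | 700.00 | -9.00 | 141.00 | -6300.00 | 98700.00
Σ | 5580.00 |  |  | 260500.00 | 275180.00
x̄ = 260500.00 / 5580.00 = 46.68 mm
ȳ = 275180.00 / 5580.00 = 49.32 mm

x̄ = 46.68 mm, ȳ = 49.32 mm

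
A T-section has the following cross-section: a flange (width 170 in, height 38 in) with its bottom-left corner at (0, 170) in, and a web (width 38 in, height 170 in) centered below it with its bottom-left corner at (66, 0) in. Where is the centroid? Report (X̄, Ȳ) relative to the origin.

X̄ = 85.00 in, Ȳ = 137.00 in

web: A = 38 × 170 = 6460.00, centroid at (85.00, 85.00).
flange: A = 170 × 38 = 6460.00, centroid at (85.00, 189.00).
ΣA = 12920.00 in²
ΣAX̄ = (6460.00)(85.00) + (6460.00)(85.00) = 1098200.00 in³
ΣAȲ = (6460.00)(85.00) + (6460.00)(189.00) = 1770040.00 in³
X̄ = 1098200.00 / 12920.00 = 85.00 in
Ȳ = 1770040.00 / 12920.00 = 137.00 in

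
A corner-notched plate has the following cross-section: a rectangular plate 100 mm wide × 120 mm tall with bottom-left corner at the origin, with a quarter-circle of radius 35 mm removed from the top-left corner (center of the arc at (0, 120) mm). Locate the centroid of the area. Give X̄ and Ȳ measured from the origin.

X̄ = 53.06 mm, Ȳ = 56.06 mm

plate: A = 100 × 120 = 12000.00, centroid at (50.00, 60.00).
removed quarter-circle: A = −¼π·35² = -962.11, centroid at (14.85, 105.15).
ΣA = 11037.89 mm², ΣAX̄ = 585708.33 mm³, ΣAȲ = 618838.14 mm³.
X̄ = 585708.33/11037.89 = 53.06 mm; Ȳ = 618838.14/11037.89 = 56.06 mm.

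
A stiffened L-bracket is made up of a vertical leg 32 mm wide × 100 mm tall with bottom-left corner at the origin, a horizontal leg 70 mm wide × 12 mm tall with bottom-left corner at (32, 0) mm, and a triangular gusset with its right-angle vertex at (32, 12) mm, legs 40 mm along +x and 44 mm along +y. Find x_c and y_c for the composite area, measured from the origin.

x_c = 29.95 mm, y_c = 38.31 mm

vertical leg: A = 32 × 100 = 3200.00, centroid at (16.00, 50.00).
horizontal leg: A = 70 × 12 = 840.00, centroid at (67.00, 6.00).
gusset: A = ½·40·44 = 880.00, centroid at (45.33, 26.67).
ΣA = 4920.00 mm², ΣAx_c = 147373.33 mm³, ΣAy_c = 188506.67 mm³.
x_c = 147373.33/4920.00 = 29.95 mm; y_c = 188506.67/4920.00 = 38.31 mm.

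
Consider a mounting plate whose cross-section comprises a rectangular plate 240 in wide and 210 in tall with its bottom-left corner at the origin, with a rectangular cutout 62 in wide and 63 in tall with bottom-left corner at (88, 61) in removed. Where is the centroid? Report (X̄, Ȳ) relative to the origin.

X̄ = 120.08 in, Ȳ = 106.05 in

plate: A = 240 × 210 = 50400.00, centroid at (120.00, 105.00).
hole: A = −(62 × 63) = -3906.00, centroid at (119.00, 92.50).
ΣA = 46494.00 in², ΣAX̄ = 5583186.00 in³, ΣAȲ = 4930695.00 in³.
X̄ = 5583186.00/46494.00 = 120.08 in; Ȳ = 4930695.00/46494.00 = 106.05 in.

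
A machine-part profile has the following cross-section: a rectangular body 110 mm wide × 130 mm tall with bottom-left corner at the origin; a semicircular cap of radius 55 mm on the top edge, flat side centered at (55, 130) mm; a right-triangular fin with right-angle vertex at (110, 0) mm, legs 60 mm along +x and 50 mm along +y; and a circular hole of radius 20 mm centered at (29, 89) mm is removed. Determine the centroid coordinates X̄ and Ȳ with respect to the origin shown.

rectangular body: A = 110 × 130 = 14300.00, centroid at (55.00, 65.00).
semicircular top: A = ½π·55² = 4751.66, centroid at (55.00, 153.34).
triangular fin: A = ½·60·50 = 1500.00, centroid at (130.00, 16.67).
hole: A = −π·20² = -1256.64, centroid at (29.00, 89.00).
ΣA = 19295.02 mm²
ΣAX̄ = (14300.00)(55.00) + (4751.66)(55.00) + (1500.00)(130.00) + (-1256.64)(29.00) = 1206398.76 mm³
ΣAȲ = (14300.00)(65.00) + (4751.66)(153.34) + (1500.00)(16.67) + (-1256.64)(89.00) = 1571291.62 mm³
X̄ = 1206398.76 / 19295.02 = 62.52 mm
Ȳ = 1571291.62 / 19295.02 = 81.44 mm

X̄ = 62.52 mm, Ȳ = 81.44 mm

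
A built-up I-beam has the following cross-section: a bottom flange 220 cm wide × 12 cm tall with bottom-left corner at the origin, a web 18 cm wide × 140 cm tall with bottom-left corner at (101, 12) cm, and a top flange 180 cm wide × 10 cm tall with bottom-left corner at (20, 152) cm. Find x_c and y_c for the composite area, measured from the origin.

Part | A | x̄ᵢ | ȳᵢ | A·x̄ᵢ | A·ȳᵢ
bottom flange | 2640.00 | 110.00 | 6.00 | 290400.00 | 15840.00
web | 2520.00 | 110.00 | 82.00 | 277200.00 | 206640.00
top flange | 1800.00 | 110.00 | 157.00 | 198000.00 | 282600.00
Σ | 6960.00 |  |  | 765600.00 | 505080.00
x_c = 765600.00 / 6960.00 = 110.00 cm
y_c = 505080.00 / 6960.00 = 72.57 cm

x_c = 110.00 cm, y_c = 72.57 cm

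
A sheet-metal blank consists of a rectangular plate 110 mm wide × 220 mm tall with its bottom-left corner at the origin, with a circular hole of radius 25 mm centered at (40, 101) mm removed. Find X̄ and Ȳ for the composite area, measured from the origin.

plate: A = 110 × 220 = 24200.00, centroid at (55.00, 110.00).
hole: A = −π·25² = -1963.50, centroid at (40.00, 101.00).
ΣA = 22236.50 mm²
ΣAX̄ = (24200.00)(55.00) + (-1963.50)(40.00) = 1252460.18 mm³
ΣAȲ = (24200.00)(110.00) + (-1963.50)(101.00) = 2463686.96 mm³
X̄ = 1252460.18 / 22236.50 = 56.32 mm
Ȳ = 2463686.96 / 22236.50 = 110.79 mm

X̄ = 56.32 mm, Ȳ = 110.79 mm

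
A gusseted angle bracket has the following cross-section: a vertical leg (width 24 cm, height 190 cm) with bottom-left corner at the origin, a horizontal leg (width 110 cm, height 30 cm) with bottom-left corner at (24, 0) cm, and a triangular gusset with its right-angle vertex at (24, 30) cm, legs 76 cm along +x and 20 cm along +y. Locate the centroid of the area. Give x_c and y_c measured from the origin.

x_c = 40.94 cm, y_c = 59.23 cm

vertical leg: A = 24 × 190 = 4560.00, centroid at (12.00, 95.00).
horizontal leg: A = 110 × 30 = 3300.00, centroid at (79.00, 15.00).
gusset: A = ½·76·20 = 760.00, centroid at (49.33, 36.67).
ΣA = 8620.00 cm², ΣAx_c = 352913.33 cm³, ΣAy_c = 510566.67 cm³.
x_c = 352913.33/8620.00 = 40.94 cm; y_c = 510566.67/8620.00 = 59.23 cm.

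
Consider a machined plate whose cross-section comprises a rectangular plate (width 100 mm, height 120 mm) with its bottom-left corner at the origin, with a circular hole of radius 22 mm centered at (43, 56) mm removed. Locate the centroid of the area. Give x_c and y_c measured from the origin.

x_c = 51.02 mm, y_c = 60.58 mm

Part | A | x̄ᵢ | ȳᵢ | A·x̄ᵢ | A·ȳᵢ
plate | 12000.00 | 50.00 | 60.00 | 600000.00 | 720000.00
hole | -1520.53 | 43.00 | 56.00 | -65382.83 | -85149.73
Σ | 10479.47 |  |  | 534617.17 | 634850.27
x_c = 534617.17 / 10479.47 = 51.02 mm
y_c = 634850.27 / 10479.47 = 60.58 mm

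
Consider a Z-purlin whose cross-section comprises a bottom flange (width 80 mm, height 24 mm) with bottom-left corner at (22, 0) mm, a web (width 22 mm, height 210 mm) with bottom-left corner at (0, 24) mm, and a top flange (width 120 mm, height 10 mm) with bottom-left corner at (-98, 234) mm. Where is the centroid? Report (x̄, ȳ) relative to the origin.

bottom flange: A = 80 × 24 = 1920.00, centroid at (62.00, 12.00).
web: A = 22 × 210 = 4620.00, centroid at (11.00, 129.00).
top flange: A = 120 × 10 = 1200.00, centroid at (-38.00, 239.00).
ΣA = 7740.00 mm²
ΣAx̄ = (1920.00)(62.00) + (4620.00)(11.00) + (1200.00)(-38.00) = 124260.00 mm³
ΣAȳ = (1920.00)(12.00) + (4620.00)(129.00) + (1200.00)(239.00) = 905820.00 mm³
x̄ = 124260.00 / 7740.00 = 16.05 mm
ȳ = 905820.00 / 7740.00 = 117.03 mm

x̄ = 16.05 mm, ȳ = 117.03 mm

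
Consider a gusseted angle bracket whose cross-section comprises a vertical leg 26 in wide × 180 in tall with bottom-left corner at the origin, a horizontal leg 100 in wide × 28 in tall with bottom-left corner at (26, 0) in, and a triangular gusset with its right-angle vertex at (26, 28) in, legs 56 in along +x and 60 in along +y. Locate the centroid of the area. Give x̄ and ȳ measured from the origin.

vertical leg: A = 26 × 180 = 4680.00, centroid at (13.00, 90.00).
horizontal leg: A = 100 × 28 = 2800.00, centroid at (76.00, 14.00).
gusset: A = ½·56·60 = 1680.00, centroid at (44.67, 48.00).
ΣA = 9160.00 in²
ΣAx̄ = (4680.00)(13.00) + (2800.00)(76.00) + (1680.00)(44.67) = 348680.00 in³
ΣAȳ = (4680.00)(90.00) + (2800.00)(14.00) + (1680.00)(48.00) = 541040.00 in³
x̄ = 348680.00 / 9160.00 = 38.07 in
ȳ = 541040.00 / 9160.00 = 59.07 in

x̄ = 38.07 in, ȳ = 59.07 in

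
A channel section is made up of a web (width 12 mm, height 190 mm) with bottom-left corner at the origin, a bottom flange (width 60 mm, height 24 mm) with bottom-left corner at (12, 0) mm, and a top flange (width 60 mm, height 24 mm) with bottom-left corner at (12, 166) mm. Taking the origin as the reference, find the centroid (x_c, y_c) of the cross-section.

x_c = 26.09 mm, y_c = 95.00 mm

Part | A | x̄ᵢ | ȳᵢ | A·x̄ᵢ | A·ȳᵢ
web | 2280.00 | 6.00 | 95.00 | 13680.00 | 216600.00
bottom flange | 1440.00 | 42.00 | 12.00 | 60480.00 | 17280.00
top flange | 1440.00 | 42.00 | 178.00 | 60480.00 | 256320.00
Σ | 5160.00 |  |  | 134640.00 | 490200.00
x_c = 134640.00 / 5160.00 = 26.09 mm
y_c = 490200.00 / 5160.00 = 95.00 mm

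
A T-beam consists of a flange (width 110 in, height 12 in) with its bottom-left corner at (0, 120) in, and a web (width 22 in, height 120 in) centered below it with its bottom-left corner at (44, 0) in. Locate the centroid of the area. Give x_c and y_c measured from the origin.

web: A = 22 × 120 = 2640.00, centroid at (55.00, 60.00).
flange: A = 110 × 12 = 1320.00, centroid at (55.00, 126.00).
ΣA = 3960.00 in²
ΣAx_c = (2640.00)(55.00) + (1320.00)(55.00) = 217800.00 in³
ΣAy_c = (2640.00)(60.00) + (1320.00)(126.00) = 324720.00 in³
x_c = 217800.00 / 3960.00 = 55.00 in
y_c = 324720.00 / 3960.00 = 82.00 in

x_c = 55.00 in, y_c = 82.00 in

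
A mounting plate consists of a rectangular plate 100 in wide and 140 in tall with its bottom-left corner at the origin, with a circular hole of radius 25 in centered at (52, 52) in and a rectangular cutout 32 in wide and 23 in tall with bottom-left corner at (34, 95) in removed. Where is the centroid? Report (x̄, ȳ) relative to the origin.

Part | A | x̄ᵢ | ȳᵢ | A·x̄ᵢ | A·ȳᵢ
plate | 14000.00 | 50.00 | 70.00 | 700000.00 | 980000.00
hole 1 | -1963.50 | 52.00 | 52.00 | -102101.76 | -102101.76
hole 2 | -736.00 | 50.00 | 106.50 | -36800.00 | -78384.00
Σ | 11300.50 |  |  | 561098.24 | 799514.24
x̄ = 561098.24 / 11300.50 = 49.65 in
ȳ = 799514.24 / 11300.50 = 70.75 in

x̄ = 49.65 in, ȳ = 70.75 in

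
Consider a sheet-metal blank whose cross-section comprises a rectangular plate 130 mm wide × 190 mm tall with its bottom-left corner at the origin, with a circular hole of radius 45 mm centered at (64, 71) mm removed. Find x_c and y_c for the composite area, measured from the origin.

Part | A | x̄ᵢ | ȳᵢ | A·x̄ᵢ | A·ȳᵢ
plate | 24700.00 | 65.00 | 95.00 | 1605500.00 | 2346500.00
hole | -6361.73 | 64.00 | 71.00 | -407150.41 | -451682.48
Σ | 18338.27 |  |  | 1198349.59 | 1894817.52
x_c = 1198349.59 / 18338.27 = 65.35 mm
y_c = 1894817.52 / 18338.27 = 103.33 mm

x_c = 65.35 mm, y_c = 103.33 mm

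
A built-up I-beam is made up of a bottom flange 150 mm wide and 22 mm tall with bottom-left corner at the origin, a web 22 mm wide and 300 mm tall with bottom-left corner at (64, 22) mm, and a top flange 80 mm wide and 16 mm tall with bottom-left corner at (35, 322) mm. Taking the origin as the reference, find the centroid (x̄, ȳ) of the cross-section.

x̄ = 75.00 mm, ȳ = 142.57 mm

Part | A | x̄ᵢ | ȳᵢ | A·x̄ᵢ | A·ȳᵢ
bottom flange | 3300.00 | 75.00 | 11.00 | 247500.00 | 36300.00
web | 6600.00 | 75.00 | 172.00 | 495000.00 | 1135200.00
top flange | 1280.00 | 75.00 | 330.00 | 96000.00 | 422400.00
Σ | 11180.00 |  |  | 838500.00 | 1593900.00
x̄ = 838500.00 / 11180.00 = 75.00 mm
ȳ = 1593900.00 / 11180.00 = 142.57 mm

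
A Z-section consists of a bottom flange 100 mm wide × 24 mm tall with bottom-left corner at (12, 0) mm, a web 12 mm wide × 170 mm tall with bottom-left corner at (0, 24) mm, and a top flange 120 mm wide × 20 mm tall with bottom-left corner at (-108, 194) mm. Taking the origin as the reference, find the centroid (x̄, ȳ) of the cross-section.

bottom flange: A = 100 × 24 = 2400.00, centroid at (62.00, 12.00).
web: A = 12 × 170 = 2040.00, centroid at (6.00, 109.00).
top flange: A = 120 × 20 = 2400.00, centroid at (-48.00, 204.00).
ΣA = 6840.00 mm²
ΣAx̄ = (2400.00)(62.00) + (2040.00)(6.00) + (2400.00)(-48.00) = 45840.00 mm³
ΣAȳ = (2400.00)(12.00) + (2040.00)(109.00) + (2400.00)(204.00) = 740760.00 mm³
x̄ = 45840.00 / 6840.00 = 6.70 mm
ȳ = 740760.00 / 6840.00 = 108.30 mm

x̄ = 6.70 mm, ȳ = 108.30 mm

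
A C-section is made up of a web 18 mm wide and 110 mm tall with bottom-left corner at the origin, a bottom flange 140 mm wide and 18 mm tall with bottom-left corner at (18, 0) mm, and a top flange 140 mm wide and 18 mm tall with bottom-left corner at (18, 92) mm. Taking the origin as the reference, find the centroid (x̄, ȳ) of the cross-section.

Part | A | x̄ᵢ | ȳᵢ | A·x̄ᵢ | A·ȳᵢ
web | 1980.00 | 9.00 | 55.00 | 17820.00 | 108900.00
bottom flange | 2520.00 | 88.00 | 9.00 | 221760.00 | 22680.00
top flange | 2520.00 | 88.00 | 101.00 | 221760.00 | 254520.00
Σ | 7020.00 |  |  | 461340.00 | 386100.00
x̄ = 461340.00 / 7020.00 = 65.72 mm
ȳ = 386100.00 / 7020.00 = 55.00 mm

x̄ = 65.72 mm, ȳ = 55.00 mm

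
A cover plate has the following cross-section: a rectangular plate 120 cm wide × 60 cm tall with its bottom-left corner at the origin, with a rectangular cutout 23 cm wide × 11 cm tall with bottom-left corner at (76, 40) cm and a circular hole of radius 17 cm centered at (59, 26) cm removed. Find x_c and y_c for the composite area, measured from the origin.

x_c = 59.00 cm, y_c = 29.95 cm

plate: A = 120 × 60 = 7200.00, centroid at (60.00, 30.00).
hole 1: A = −(23 × 11) = -253.00, centroid at (87.50, 45.50).
hole 2: A = −π·17² = -907.92, centroid at (59.00, 26.00).
ΣA = 6039.08 cm², ΣAx_c = 356295.20 cm³, ΣAy_c = 180882.57 cm³.
x_c = 356295.20/6039.08 = 59.00 cm; y_c = 180882.57/6039.08 = 29.95 cm.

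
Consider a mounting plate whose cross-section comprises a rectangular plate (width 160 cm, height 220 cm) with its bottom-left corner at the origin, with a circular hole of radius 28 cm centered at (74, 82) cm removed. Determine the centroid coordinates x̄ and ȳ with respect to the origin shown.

x̄ = 80.45 cm, ȳ = 112.11 cm

plate: A = 160 × 220 = 35200.00, centroid at (80.00, 110.00).
hole: A = −π·28² = -2463.01, centroid at (74.00, 82.00).
ΣA = 32736.99 cm², ΣAx̄ = 2633737.36 cm³, ΣAȳ = 3670033.29 cm³.
x̄ = 2633737.36/32736.99 = 80.45 cm; ȳ = 3670033.29/32736.99 = 112.11 cm.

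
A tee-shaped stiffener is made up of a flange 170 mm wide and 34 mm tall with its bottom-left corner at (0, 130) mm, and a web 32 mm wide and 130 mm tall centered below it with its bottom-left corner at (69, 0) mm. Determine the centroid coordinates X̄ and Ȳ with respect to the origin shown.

Part | A | x̄ᵢ | ȳᵢ | A·x̄ᵢ | A·ȳᵢ
web | 4160.00 | 85.00 | 65.00 | 353600.00 | 270400.00
flange | 5780.00 | 85.00 | 147.00 | 491300.00 | 849660.00
Σ | 9940.00 |  |  | 844900.00 | 1120060.00
X̄ = 844900.00 / 9940.00 = 85.00 mm
Ȳ = 1120060.00 / 9940.00 = 112.68 mm

X̄ = 85.00 mm, Ȳ = 112.68 mm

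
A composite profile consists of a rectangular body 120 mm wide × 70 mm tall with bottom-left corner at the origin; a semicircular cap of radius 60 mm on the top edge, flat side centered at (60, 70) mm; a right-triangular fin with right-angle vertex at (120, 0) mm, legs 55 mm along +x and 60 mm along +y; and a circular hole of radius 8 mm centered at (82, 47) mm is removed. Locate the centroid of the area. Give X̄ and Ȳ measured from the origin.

rectangular body: A = 120 × 70 = 8400.00, centroid at (60.00, 35.00).
semicircular top: A = ½π·60² = 5654.87, centroid at (60.00, 95.46).
triangular fin: A = ½·55·60 = 1650.00, centroid at (138.33, 20.00).
hole: A = −π·8² = -201.06, centroid at (82.00, 47.00).
ΣA = 15503.80 mm²
ΣAX̄ = (8400.00)(60.00) + (5654.87)(60.00) + (1650.00)(138.33) + (-201.06)(82.00) = 1055054.93 mm³
ΣAȲ = (8400.00)(35.00) + (5654.87)(95.46) + (1650.00)(20.00) + (-201.06)(47.00) = 857390.76 mm³
X̄ = 1055054.93 / 15503.80 = 68.05 mm
Ȳ = 857390.76 / 15503.80 = 55.30 mm

X̄ = 68.05 mm, Ȳ = 55.30 mm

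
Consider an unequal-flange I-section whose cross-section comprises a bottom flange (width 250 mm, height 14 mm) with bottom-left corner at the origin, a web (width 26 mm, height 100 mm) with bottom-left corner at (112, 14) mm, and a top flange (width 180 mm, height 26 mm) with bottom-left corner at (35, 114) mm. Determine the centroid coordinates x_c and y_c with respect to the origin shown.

x_c = 125.00 mm, y_c = 72.84 mm

bottom flange: A = 250 × 14 = 3500.00, centroid at (125.00, 7.00).
web: A = 26 × 100 = 2600.00, centroid at (125.00, 64.00).
top flange: A = 180 × 26 = 4680.00, centroid at (125.00, 127.00).
ΣA = 10780.00 mm², ΣAx_c = 1347500.00 mm³, ΣAy_c = 785260.00 mm³.
x_c = 1347500.00/10780.00 = 125.00 mm; y_c = 785260.00/10780.00 = 72.84 mm.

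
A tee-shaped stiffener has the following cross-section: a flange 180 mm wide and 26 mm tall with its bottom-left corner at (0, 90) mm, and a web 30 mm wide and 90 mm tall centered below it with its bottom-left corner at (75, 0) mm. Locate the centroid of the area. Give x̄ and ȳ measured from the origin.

web: A = 30 × 90 = 2700.00, centroid at (90.00, 45.00).
flange: A = 180 × 26 = 4680.00, centroid at (90.00, 103.00).
ΣA = 7380.00 mm²
ΣAx̄ = (2700.00)(90.00) + (4680.00)(90.00) = 664200.00 mm³
ΣAȳ = (2700.00)(45.00) + (4680.00)(103.00) = 603540.00 mm³
x̄ = 664200.00 / 7380.00 = 90.00 mm
ȳ = 603540.00 / 7380.00 = 81.78 mm

x̄ = 90.00 mm, ȳ = 81.78 mm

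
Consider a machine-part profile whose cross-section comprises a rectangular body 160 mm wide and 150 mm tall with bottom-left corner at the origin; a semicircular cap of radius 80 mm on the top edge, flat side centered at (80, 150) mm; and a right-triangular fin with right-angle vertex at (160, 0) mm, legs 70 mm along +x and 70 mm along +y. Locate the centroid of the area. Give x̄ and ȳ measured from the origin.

x̄ = 86.94 mm, ȳ = 101.54 mm

Part | A | x̄ᵢ | ȳᵢ | A·x̄ᵢ | A·ȳᵢ
rectangular body | 24000.00 | 80.00 | 75.00 | 1920000.00 | 1800000.00
semicircular top | 10053.10 | 80.00 | 183.95 | 804247.72 | 1849297.81
triangular fin | 2450.00 | 183.33 | 23.33 | 449166.67 | 57166.67
Σ | 36503.10 |  |  | 3173414.39 | 3706464.47
x̄ = 3173414.39 / 36503.10 = 86.94 mm
ȳ = 3706464.47 / 36503.10 = 101.54 mm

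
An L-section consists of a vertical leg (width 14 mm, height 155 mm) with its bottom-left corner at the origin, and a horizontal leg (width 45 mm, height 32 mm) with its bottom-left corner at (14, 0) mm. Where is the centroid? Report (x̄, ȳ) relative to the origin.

Part | A | x̄ᵢ | ȳᵢ | A·x̄ᵢ | A·ȳᵢ
vertical leg | 2170.00 | 7.00 | 77.50 | 15190.00 | 168175.00
horizontal leg | 1440.00 | 36.50 | 16.00 | 52560.00 | 23040.00
Σ | 3610.00 |  |  | 67750.00 | 191215.00
x̄ = 67750.00 / 3610.00 = 18.77 mm
ȳ = 191215.00 / 3610.00 = 52.97 mm

x̄ = 18.77 mm, ȳ = 52.97 mm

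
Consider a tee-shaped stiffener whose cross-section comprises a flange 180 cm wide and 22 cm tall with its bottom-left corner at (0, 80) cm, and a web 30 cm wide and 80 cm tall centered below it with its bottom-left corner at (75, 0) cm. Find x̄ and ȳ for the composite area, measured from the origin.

web: A = 30 × 80 = 2400.00, centroid at (90.00, 40.00).
flange: A = 180 × 22 = 3960.00, centroid at (90.00, 91.00).
ΣA = 6360.00 cm²
ΣAx̄ = (2400.00)(90.00) + (3960.00)(90.00) = 572400.00 cm³
ΣAȳ = (2400.00)(40.00) + (3960.00)(91.00) = 456360.00 cm³
x̄ = 572400.00 / 6360.00 = 90.00 cm
ȳ = 456360.00 / 6360.00 = 71.75 cm

x̄ = 90.00 cm, ȳ = 71.75 cm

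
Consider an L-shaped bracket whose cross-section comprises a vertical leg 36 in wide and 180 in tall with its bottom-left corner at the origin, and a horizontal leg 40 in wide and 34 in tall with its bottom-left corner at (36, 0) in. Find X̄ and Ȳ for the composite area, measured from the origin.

vertical leg: A = 36 × 180 = 6480.00, centroid at (18.00, 90.00).
horizontal leg: A = 40 × 34 = 1360.00, centroid at (56.00, 17.00).
ΣA = 7840.00 in²
ΣAX̄ = (6480.00)(18.00) + (1360.00)(56.00) = 192800.00 in³
ΣAȲ = (6480.00)(90.00) + (1360.00)(17.00) = 606320.00 in³
X̄ = 192800.00 / 7840.00 = 24.59 in
Ȳ = 606320.00 / 7840.00 = 77.34 in

X̄ = 24.59 in, Ȳ = 77.34 in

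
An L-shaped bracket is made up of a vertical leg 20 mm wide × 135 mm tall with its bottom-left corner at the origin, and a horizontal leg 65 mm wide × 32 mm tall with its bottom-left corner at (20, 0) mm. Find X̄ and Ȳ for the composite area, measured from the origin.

vertical leg: A = 20 × 135 = 2700.00, centroid at (10.00, 67.50).
horizontal leg: A = 65 × 32 = 2080.00, centroid at (52.50, 16.00).
ΣA = 4780.00 mm²
ΣAX̄ = (2700.00)(10.00) + (2080.00)(52.50) = 136200.00 mm³
ΣAȲ = (2700.00)(67.50) + (2080.00)(16.00) = 215530.00 mm³
X̄ = 136200.00 / 4780.00 = 28.49 mm
Ȳ = 215530.00 / 4780.00 = 45.09 mm

X̄ = 28.49 mm, Ȳ = 45.09 mm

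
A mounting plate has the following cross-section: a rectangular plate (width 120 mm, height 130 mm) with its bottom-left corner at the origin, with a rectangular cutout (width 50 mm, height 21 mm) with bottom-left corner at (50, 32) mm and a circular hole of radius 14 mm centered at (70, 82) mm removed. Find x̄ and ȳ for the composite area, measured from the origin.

plate: A = 120 × 130 = 15600.00, centroid at (60.00, 65.00).
hole 1: A = −(50 × 21) = -1050.00, centroid at (75.00, 42.50).
hole 2: A = −π·14² = -615.75, centroid at (70.00, 82.00).
ΣA = 13934.25 mm², ΣAx̄ = 814147.35 mm³, ΣAȳ = 918883.32 mm³.
x̄ = 814147.35/13934.25 = 58.43 mm; ȳ = 918883.32/13934.25 = 65.94 mm.

x̄ = 58.43 mm, ȳ = 65.94 mm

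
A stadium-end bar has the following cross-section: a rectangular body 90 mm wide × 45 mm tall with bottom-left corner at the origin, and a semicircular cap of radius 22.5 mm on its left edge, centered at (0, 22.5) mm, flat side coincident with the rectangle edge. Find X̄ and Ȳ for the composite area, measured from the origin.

rectangular body: A = 90 × 45 = 4050.00, centroid at (45.00, 22.50).
semicircular end: A = ½π·22.5² = 795.22, centroid at (-9.55, 22.50).
ΣA = 4845.22 mm², ΣAX̄ = 174656.25 mm³, ΣAȲ = 109017.35 mm³.
X̄ = 174656.25/4845.22 = 36.05 mm; Ȳ = 109017.35/4845.22 = 22.50 mm.

X̄ = 36.05 mm, Ȳ = 22.50 mm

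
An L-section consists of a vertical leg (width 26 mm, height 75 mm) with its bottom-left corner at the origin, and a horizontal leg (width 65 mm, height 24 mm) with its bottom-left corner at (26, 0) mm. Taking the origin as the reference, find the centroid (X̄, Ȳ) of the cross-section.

vertical leg: A = 26 × 75 = 1950.00, centroid at (13.00, 37.50).
horizontal leg: A = 65 × 24 = 1560.00, centroid at (58.50, 12.00).
ΣA = 3510.00 mm², ΣAX̄ = 116610.00 mm³, ΣAȲ = 91845.00 mm³.
X̄ = 116610.00/3510.00 = 33.22 mm; Ȳ = 91845.00/3510.00 = 26.17 mm.

X̄ = 33.22 mm, Ȳ = 26.17 mm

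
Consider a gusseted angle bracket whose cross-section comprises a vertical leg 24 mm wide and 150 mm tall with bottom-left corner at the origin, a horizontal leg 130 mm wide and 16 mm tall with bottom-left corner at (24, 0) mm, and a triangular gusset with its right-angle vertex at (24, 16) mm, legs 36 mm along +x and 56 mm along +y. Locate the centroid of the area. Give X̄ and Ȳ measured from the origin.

X̄ = 39.56 mm, Ȳ = 48.08 mm

Part | A | x̄ᵢ | ȳᵢ | A·x̄ᵢ | A·ȳᵢ
vertical leg | 3600.00 | 12.00 | 75.00 | 43200.00 | 270000.00
horizontal leg | 2080.00 | 89.00 | 8.00 | 185120.00 | 16640.00
gusset | 1008.00 | 36.00 | 34.67 | 36288.00 | 34944.00
Σ | 6688.00 |  |  | 264608.00 | 321584.00
X̄ = 264608.00 / 6688.00 = 39.56 mm
Ȳ = 321584.00 / 6688.00 = 48.08 mm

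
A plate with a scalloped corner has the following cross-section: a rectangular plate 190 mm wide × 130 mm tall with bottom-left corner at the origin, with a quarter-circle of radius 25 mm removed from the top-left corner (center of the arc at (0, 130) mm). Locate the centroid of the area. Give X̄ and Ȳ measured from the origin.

Part | A | x̄ᵢ | ȳᵢ | A·x̄ᵢ | A·ȳᵢ
plate | 24700.00 | 95.00 | 65.00 | 2346500.00 | 1605500.00
removed quarter-circle | -490.87 | 10.61 | 119.39 | -5208.33 | -58605.27
Σ | 24209.13 |  |  | 2341291.67 | 1546894.73
X̄ = 2341291.67 / 24209.13 = 96.71 mm
Ȳ = 1546894.73 / 24209.13 = 63.90 mm

X̄ = 96.71 mm, Ȳ = 63.90 mm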